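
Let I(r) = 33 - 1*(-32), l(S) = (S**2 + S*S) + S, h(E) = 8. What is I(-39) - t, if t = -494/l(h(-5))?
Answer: 4667/68 ≈ 68.632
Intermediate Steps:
l(S) = S + 2*S**2 (l(S) = (S**2 + S**2) + S = 2*S**2 + S = S + 2*S**2)
t = -247/68 (t = -494*1/(8*(1 + 2*8)) = -494*1/(8*(1 + 16)) = -494/(8*17) = -494/136 = -494*1/136 = -247/68 ≈ -3.6324)
I(r) = 65 (I(r) = 33 + 32 = 65)
I(-39) - t = 65 - 1*(-247/68) = 65 + 247/68 = 4667/68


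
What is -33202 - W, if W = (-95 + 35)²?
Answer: -36802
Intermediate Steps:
W = 3600 (W = (-60)² = 3600)
-33202 - W = -33202 - 1*3600 = -33202 - 3600 = -36802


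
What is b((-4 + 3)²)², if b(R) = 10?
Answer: 100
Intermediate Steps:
b((-4 + 3)²)² = 10² = 100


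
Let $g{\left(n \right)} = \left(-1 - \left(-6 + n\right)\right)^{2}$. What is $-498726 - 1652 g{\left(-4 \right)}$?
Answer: $-632538$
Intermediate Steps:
$g{\left(n \right)} = \left(5 - n\right)^{2}$
$-498726 - 1652 g{\left(-4 \right)} = -498726 - 1652 \left(-5 - 4\right)^{2} = -498726 - 1652 \left(-9\right)^{2} = -498726 - 133812 = -632538$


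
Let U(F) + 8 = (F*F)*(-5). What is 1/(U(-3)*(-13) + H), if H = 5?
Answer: 1/694 ≈ 0.0014409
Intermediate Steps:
U(F) = -8 - 5*F**2 (U(F) = -8 + (F*F)*(-5) = -8 + F**2*(-5) = -8 - 5*F**2)
1/(U(-3)*(-13) + H) = 1/((-8 - 5*(-3)**2)*(-13) + 5) = 1/((-8 - 5*9)*(-13) + 5) = 1/((-8 - 45)*(-13) + 5) = 1/(-53*(-13) + 5) = 1/(689 + 5) = 1/694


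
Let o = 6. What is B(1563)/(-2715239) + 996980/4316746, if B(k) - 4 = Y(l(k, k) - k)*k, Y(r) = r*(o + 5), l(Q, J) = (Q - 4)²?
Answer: -90133138635052284/5860498546147 ≈ -15380.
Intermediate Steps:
l(Q, J) = (-4 + Q)²
Y(r) = 11*r (Y(r) = r*(6 + 5) = r*11 = 11*r)
B(k) = 4 + k*(-11*k + 11*(-4 + k)²) (B(k) = 4 + (11*((-4 + k)² - k))*k = 4 + (-11*k + 11*(-4 + k)²)*k = 4 + k*(-11*k + 11*(-4 + k)²))
B(1563)/(-2715239) + 996980/4316746 = (4 - 11*1563*(1563 - (-4 + 1563)²))/(-2715239) + 996980/4316746 = (4 - 11*1563*(1563 - 1*1559²))*(-1/2715239) + 996980*(1/4316746) = (4 - 11*1563*(1563 - 1*2430481))*(-1/2715239) + 498490/2158373 = (4 - 11*1563*(1563 - 2430481))*(-1/2715239) + 498490/2158373 = (4 - 11*1563*(-2428918))*(-1/2715239) + 498490/2158373 = (4 + 41760387174)*(-1/2715239) + 498490/2158373 = 41760387178*(-1/2715239) + 498490/2158373 = -41760387178/2715239 + 498490/2158373 = -90133138635052284/5860498546147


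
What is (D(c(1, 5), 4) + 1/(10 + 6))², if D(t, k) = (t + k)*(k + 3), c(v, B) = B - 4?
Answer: 314721/256 ≈ 1229.4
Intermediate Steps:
c(v, B) = -4 + B
D(t, k) = (3 + k)*(k + t) (D(t, k) = (k + t)*(3 + k) = (3 + k)*(k + t))
(D(c(1, 5), 4) + 1/(10 + 6))² = ((4² + 3*4 + 3*(-4 + 5) + 4*(-4 + 5)) + 1/(10 + 6))² = ((16 + 12 + 3*1 + 4*1) + 1/16)² = ((16 + 12 + 3 + 4) + 1/16)² = (35 + 1/16)² = (561/16)² = 314721/256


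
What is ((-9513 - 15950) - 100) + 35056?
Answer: 9493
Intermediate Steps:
((-9513 - 15950) - 100) + 35056 = (-25463 - 100) + 35056 = -25563 + 35056 = 9493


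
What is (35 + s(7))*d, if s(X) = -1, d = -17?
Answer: -578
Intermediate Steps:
(35 + s(7))*d = (35 - 1)*(-17) = 34*(-17) = -578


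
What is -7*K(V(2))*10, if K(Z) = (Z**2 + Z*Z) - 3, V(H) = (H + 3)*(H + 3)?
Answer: -87290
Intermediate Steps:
V(H) = (3 + H)**2 (V(H) = (3 + H)*(3 + H) = (3 + H)**2)
K(Z) = -3 + 2*Z**2 (K(Z) = (Z**2 + Z**2) - 3 = 2*Z**2 - 3 = -3 + 2*Z**2)
-7*K(V(2))*10 = -7*(-3 + 2*((3 + 2)**2)**2)*10 = -7*(-3 + 2*(5**2)**2)*10 = -7*(-3 + 2*25**2)*10 = -7*(-3 + 2*625)*10 = -7*(-3 + 1250)*10 = -7*1247*10 = -8729*10 = -87290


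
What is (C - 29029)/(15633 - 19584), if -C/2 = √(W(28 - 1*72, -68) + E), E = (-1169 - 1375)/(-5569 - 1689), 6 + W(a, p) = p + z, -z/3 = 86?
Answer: 29029/3951 + 4*I*√1091926181/14338179 ≈ 7.3473 + 0.0092185*I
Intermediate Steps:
z = -258 (z = -3*86 = -258)
W(a, p) = -264 + p (W(a, p) = -6 + (p - 258) = -6 + (-258 + p) = -264 + p)
E = 1272/3629 (E = -2544/(-7258) = -2544*(-1/7258) = 1272/3629 ≈ 0.35051)
C = -4*I*√1091926181/3629 (C = -2*√((-264 - 68) + 1272/3629) = -2*√(-332 + 1272/3629) = -4*I*√1091926181/3629 ≈ -36.422*I)
(C - 29029)/(15633 - 19584) = (-4*I*√1091926181/3629 - 29029)/(15633 - 19584) = (-29029 - 4*I*√1091926181/3629)/(-3951) = (-29029 - 4*I*√1091926181/3629)*(-1/3951) = 29029/3951 + 4*I*√1091926181/14338179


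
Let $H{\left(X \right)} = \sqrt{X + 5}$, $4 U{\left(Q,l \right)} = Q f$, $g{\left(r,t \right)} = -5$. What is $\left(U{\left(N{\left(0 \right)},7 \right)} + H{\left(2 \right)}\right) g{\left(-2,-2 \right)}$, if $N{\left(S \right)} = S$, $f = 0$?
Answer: $- 5 \sqrt{7} \approx -13.229$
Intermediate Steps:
$U{\left(Q,l \right)} = 0$ ($U{\left(Q,l \right)} = \frac{Q 0}{4} = \frac{1}{4} \cdot 0 = 0$)
$H{\left(X \right)} = \sqrt{5 + X}$
$\left(U{\left(N{\left(0 \right)},7 \right)} + H{\left(2 \right)}\right) g{\left(-2,-2 \right)} = \left(0 + \sqrt{5 + 2}\right) \left(-5\right) = \left(0 + \sqrt{7}\right) \left(-5\right) = \sqrt{7} \left(-5\right) = - 5 \sqrt{7}$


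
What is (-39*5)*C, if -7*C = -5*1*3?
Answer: -2925/7 ≈ -417.86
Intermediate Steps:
C = 15/7 (C = -(-5*1)*3/7 = -(-5)*3/7 = -1/7*(-15) = 15/7 ≈ 2.1429)
(-39*5)*C = -39*5*(15/7) = -195*15/7 = -2925/7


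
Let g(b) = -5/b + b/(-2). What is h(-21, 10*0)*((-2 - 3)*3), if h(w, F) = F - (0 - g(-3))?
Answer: -95/2 ≈ -47.500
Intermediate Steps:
g(b) = -5/b - b/2 (g(b) = -5/b + b*(-½) = -5/b - b/2)
h(w, F) = 19/6 + F (h(w, F) = F - (0 - (-5/(-3) - ½*(-3))) = F - (0 - (-5*(-⅓) + 3/2)) = F - (0 - (5/3 + 3/2)) = F - (0 - 1*19/6) = F - (0 - 19/6) = F - 1*(-19/6) = F + 19/6 = 19/6 + F)
h(-21, 10*0)*((-2 - 3)*3) = (19/6 + 10*0)*((-2 - 3)*3) = (19/6 + 0)*(-5*3) = (19/6)*(-15) = -95/2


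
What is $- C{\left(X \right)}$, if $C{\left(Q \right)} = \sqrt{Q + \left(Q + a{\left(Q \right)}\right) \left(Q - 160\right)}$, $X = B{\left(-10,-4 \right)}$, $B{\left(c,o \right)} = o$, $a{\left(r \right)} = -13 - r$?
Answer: $- 4 \sqrt{133} \approx -46.13$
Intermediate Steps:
$X = -4$
$C{\left(Q \right)} = \sqrt{2080 - 12 Q}$ ($C{\left(Q \right)} = \sqrt{Q + \left(Q - \left(13 + Q\right)\right) \left(Q - 160\right)} = \sqrt{Q - 13 \left(-160 + Q\right)} = \sqrt{Q - \left(-2080 + 13 Q\right)} = \sqrt{2080 - 12 Q}$)
$- C{\left(X \right)} = - 2 \sqrt{520 - -12} = - 2 \sqrt{520 + 12} = - 2 \sqrt{532} = - 2 \cdot 2 \sqrt{133} = - 4 \sqrt{133}$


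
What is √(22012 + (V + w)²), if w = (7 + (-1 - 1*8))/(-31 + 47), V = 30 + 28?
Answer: √1623137/8 ≈ 159.25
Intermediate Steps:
V = 58
w = -⅛ (w = (7 + (-1 - 8))/16 = (7 - 9)*(1/16) = -2*1/16 = -⅛ ≈ -0.12500)
√(22012 + (V + w)²) = √(22012 + (58 - ⅛)²) = √(22012 + (463/8)²) = √(22012 + 214369/64) = √(1623137/64) = √1623137/8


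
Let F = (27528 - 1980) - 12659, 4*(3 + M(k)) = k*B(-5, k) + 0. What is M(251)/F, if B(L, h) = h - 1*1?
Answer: 31369/25778 ≈ 1.2169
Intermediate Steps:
B(L, h) = -1 + h (B(L, h) = h - 1 = -1 + h)
M(k) = -3 + k*(-1 + k)/4 (M(k) = -3 + (k*(-1 + k) + 0)/4 = -3 + (k*(-1 + k))/4 = -3 + k*(-1 + k)/4)
F = 12889 (F = 25548 - 12659 = 12889)
M(251)/F = (-3 + (1/4)*251*(-1 + 251))/12889 = (-3 + (1/4)*251*250)*(1/12889) = (-3 + 31375/2)*(1/12889) = (31369/2)*(1/12889) = 31369/25778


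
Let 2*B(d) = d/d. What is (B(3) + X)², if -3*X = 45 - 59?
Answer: 961/36 ≈ 26.694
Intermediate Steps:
X = 14/3 (X = -(45 - 59)/3 = -⅓*(-14) = 14/3 ≈ 4.6667)
B(d) = ½ (B(d) = (d/d)/2 = (½)*1 = ½)
(B(3) + X)² = (½ + 14/3)² = (31/6)² = 961/36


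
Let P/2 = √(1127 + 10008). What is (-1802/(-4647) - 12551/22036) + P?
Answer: -2659375/14628756 + 2*√11135 ≈ 210.86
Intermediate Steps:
P = 2*√11135 (P = 2*√(1127 + 10008) = 2*√11135 ≈ 211.04)
(-1802/(-4647) - 12551/22036) + P = (-1802/(-4647) - 12551/22036) + 2*√11135 = (-1802*(-1/4647) - 12551*1/22036) + 2*√11135 = (1802/4647 - 1793/3148) + 2*√11135 = -2659375/14628756 + 2*√11135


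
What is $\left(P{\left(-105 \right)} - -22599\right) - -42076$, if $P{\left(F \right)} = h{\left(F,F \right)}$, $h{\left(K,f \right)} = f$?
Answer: $64570$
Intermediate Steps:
$P{\left(F \right)} = F$
$\left(P{\left(-105 \right)} - -22599\right) - -42076 = \left(-105 - -22599\right) - -42076 = \left(-105 + 22599\right) + 42076 = 22494 + 42076 = 64570$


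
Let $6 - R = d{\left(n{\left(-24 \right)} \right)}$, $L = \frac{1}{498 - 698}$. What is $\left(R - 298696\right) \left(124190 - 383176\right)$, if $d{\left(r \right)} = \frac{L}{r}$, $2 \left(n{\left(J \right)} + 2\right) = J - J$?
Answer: $\frac{15471305797493}{200} \approx 7.7356 \cdot 10^{10}$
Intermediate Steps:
$n{\left(J \right)} = -2$ ($n{\left(J \right)} = -2 + \frac{J - J}{2} = -2 + \frac{1}{2} \cdot 0 = -2 + 0 = -2$)
$L = - \frac{1}{200}$ ($L = \frac{1}{-200} = - \frac{1}{200} \approx -0.005$)
$d{\left(r \right)} = - \frac{1}{200 r}$
$R = \frac{2399}{400}$ ($R = 6 - - \frac{1}{200 \left(-2\right)} = 6 - \left(- \frac{1}{200}\right) \left(- \frac{1}{2}\right) = 6 - \frac{1}{400} = \frac{2399}{400} \approx 5.9975$)
$\left(R - 298696\right) \left(124190 - 383176\right) = \left(\frac{2399}{400} - 298696\right) \left(124190 - 383176\right) = \left(- \frac{119476001}{400}\right) \left(-258986\right) = \frac{15471305797493}{200}$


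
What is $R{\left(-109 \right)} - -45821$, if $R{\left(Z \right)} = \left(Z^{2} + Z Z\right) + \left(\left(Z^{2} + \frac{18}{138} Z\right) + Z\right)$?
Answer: $\frac{1870838}{23} \approx 81341.0$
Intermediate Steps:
$R{\left(Z \right)} = 3 Z^{2} + \frac{26 Z}{23}$ ($R{\left(Z \right)} = \left(Z^{2} + Z^{2}\right) + \left(\left(Z^{2} + 18 \cdot \frac{1}{138} Z\right) + Z\right) = 2 Z^{2} + \left(\left(Z^{2} + \frac{3 Z}{23}\right) + Z\right) = 2 Z^{2} + \left(Z^{2} + \frac{26 Z}{23}\right) = 3 Z^{2} + \frac{26 Z}{23}$)
$R{\left(-109 \right)} - -45821 = \frac{1}{23} \left(-109\right) \left(26 + 69 \left(-109\right)\right) - -45821 = \frac{1}{23} \left(-109\right) \left(26 - 7521\right) + 45821 = \frac{1}{23} \left(-109\right) \left(-7495\right) + 45821 = \frac{816955}{23} + 45821 = \frac{1870838}{23}$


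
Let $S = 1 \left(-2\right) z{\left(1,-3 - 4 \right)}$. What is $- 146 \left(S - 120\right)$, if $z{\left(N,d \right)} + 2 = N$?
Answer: $17228$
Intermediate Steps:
$z{\left(N,d \right)} = -2 + N$
$S = 2$ ($S = 1 \left(-2\right) \left(-2 + 1\right) = \left(-2\right) \left(-1\right) = 2$)
$- 146 \left(S - 120\right) = - 146 \left(2 - 120\right) = \left(-146\right) \left(-118\right) = 17228$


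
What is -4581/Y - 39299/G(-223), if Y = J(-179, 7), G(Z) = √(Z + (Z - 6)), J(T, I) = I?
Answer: -4581/7 + 39299*I*√113/226 ≈ -654.43 + 1848.5*I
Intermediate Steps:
G(Z) = √(-6 + 2*Z) (G(Z) = √(Z + (-6 + Z)) = √(-6 + 2*Z))
Y = 7
-4581/Y - 39299/G(-223) = -4581/7 - 39299/√(-6 + 2*(-223)) = -4581*⅐ - 39299/√(-6 - 446) = -4581/7 - 39299*(-I*√113/226) = -4581/7 - (-39299)*I*√113/226 = -4581/7 + 39299*I*√113/226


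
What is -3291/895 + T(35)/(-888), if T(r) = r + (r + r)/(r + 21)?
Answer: -11819407/3179040 ≈ -3.7179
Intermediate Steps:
T(r) = r + 2*r/(21 + r) (T(r) = r + (2*r)/(21 + r) = r + 2*r/(21 + r))
-3291/895 + T(35)/(-888) = -3291/895 + (35*(23 + 35)/(21 + 35))/(-888) = -3291*1/895 + (35*58/56)*(-1/888) = -3291/895 + (35*(1/56)*58)*(-1/888) = -3291/895 + (145/4)*(-1/888) = -3291/895 - 145/3552 = -11819407/3179040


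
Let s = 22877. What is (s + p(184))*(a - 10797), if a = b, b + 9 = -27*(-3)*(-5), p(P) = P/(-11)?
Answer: -2819151693/11 ≈ -2.5629e+8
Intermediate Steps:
p(P) = -P/11 (p(P) = P*(-1/11) = -P/11)
b = -414 (b = -9 - 27*(-3)*(-5) = -9 + 81*(-5) = -9 - 405 = -414)
a = -414
(s + p(184))*(a - 10797) = (22877 - 1/11*184)*(-414 - 10797) = (22877 - 184/11)*(-11211) = (251463/11)*(-11211) = -2819151693/11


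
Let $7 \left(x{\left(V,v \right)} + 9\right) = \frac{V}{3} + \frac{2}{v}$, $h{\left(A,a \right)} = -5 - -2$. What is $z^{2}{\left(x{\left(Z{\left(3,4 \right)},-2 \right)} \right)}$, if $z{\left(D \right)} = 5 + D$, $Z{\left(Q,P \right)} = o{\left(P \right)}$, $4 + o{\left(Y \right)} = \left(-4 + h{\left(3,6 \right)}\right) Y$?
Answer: $\frac{289}{9} \approx 32.111$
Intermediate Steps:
$h{\left(A,a \right)} = -3$ ($h{\left(A,a \right)} = -5 + 2 = -3$)
$o{\left(Y \right)} = -4 - 7 Y$ ($o{\left(Y \right)} = -4 + \left(-4 - 3\right) Y = -4 - 7 Y$)
$Z{\left(Q,P \right)} = -4 - 7 P$
$x{\left(V,v \right)} = -9 + \frac{V}{21} + \frac{2}{7 v}$ ($x{\left(V,v \right)} = -9 + \frac{\frac{V}{3} + \frac{2}{v}}{7} = -9 + \frac{\frac{2}{v} + \frac{V}{3}}{7} = -9 + \left(\frac{V}{21} + \frac{2}{7 v}\right) = -9 + \frac{V}{21} + \frac{2}{7 v}$)
$z^{2}{\left(x{\left(Z{\left(3,4 \right)},-2 \right)} \right)} = \left(5 + \frac{6 - 2 \left(-189 - 32\right)}{21 \left(-2\right)}\right)^{2} = \left(5 + \frac{1}{21} \left(- \frac{1}{2}\right) \left(6 - 2 \left(-189 - 32\right)\right)\right)^{2} = \left(5 + \frac{1}{21} \left(- \frac{1}{2}\right) \left(6 - -442\right)\right)^{2} = \left(5 + \frac{1}{21} \left(- \frac{1}{2}\right) \left(6 + 442\right)\right)^{2} = \left(5 + \frac{1}{21} \left(- \frac{1}{2}\right) 448\right)^{2} = \left(5 - \frac{32}{3}\right)^{2} = \left(- \frac{17}{3}\right)^{2} = \frac{289}{9}$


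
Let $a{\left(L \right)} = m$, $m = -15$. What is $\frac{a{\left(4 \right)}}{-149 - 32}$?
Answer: $\frac{15}{181} \approx 0.082873$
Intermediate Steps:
$a{\left(L \right)} = -15$
$\frac{a{\left(4 \right)}}{-149 - 32} = - \frac{15}{-149 - 32} = - \frac{15}{-181} = \left(-15\right) \left(- \frac{1}{181}\right) = \frac{15}{181}$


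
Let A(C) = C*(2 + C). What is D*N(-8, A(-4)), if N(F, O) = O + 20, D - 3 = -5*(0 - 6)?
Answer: 924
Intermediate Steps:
D = 33 (D = 3 - 5*(0 - 6) = 3 - 5*(-6) = 3 + 30 = 33)
N(F, O) = 20 + O
D*N(-8, A(-4)) = 33*(20 - 4*(2 - 4)) = 33*(20 - 4*(-2)) = 33*(20 + 8) = 33*28 = 924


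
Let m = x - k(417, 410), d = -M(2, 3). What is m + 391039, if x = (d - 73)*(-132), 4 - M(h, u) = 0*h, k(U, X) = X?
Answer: 400793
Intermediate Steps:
M(h, u) = 4 (M(h, u) = 4 - 0*h = 4 - 1*0 = 4 + 0 = 4)
d = -4 (d = -1*4 = -4)
x = 10164 (x = (-4 - 73)*(-132) = -77*(-132) = 10164)
m = 9754 (m = 10164 - 1*410 = 10164 - 410 = 9754)
m + 391039 = 9754 + 391039 = 400793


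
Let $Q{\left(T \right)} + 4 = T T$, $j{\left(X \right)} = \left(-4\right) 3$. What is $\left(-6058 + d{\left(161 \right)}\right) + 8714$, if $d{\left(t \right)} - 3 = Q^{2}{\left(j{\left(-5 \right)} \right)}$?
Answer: $22259$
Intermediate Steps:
$j{\left(X \right)} = -12$
$Q{\left(T \right)} = -4 + T^{2}$ ($Q{\left(T \right)} = -4 + T T = -4 + T^{2}$)
$d{\left(t \right)} = 19603$ ($d{\left(t \right)} = 3 + \left(-4 + \left(-12\right)^{2}\right)^{2} = 3 + \left(-4 + 144\right)^{2} = 3 + 140^{2} = 3 + 19600 = 19603$)
$\left(-6058 + d{\left(161 \right)}\right) + 8714 = \left(-6058 + 19603\right) + 8714 = 13545 + 8714 = 22259$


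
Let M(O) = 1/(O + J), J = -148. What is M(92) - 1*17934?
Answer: -1004305/56 ≈ -17934.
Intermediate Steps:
M(O) = 1/(-148 + O) (M(O) = 1/(O - 148) = 1/(-148 + O))
M(92) - 1*17934 = 1/(-148 + 92) - 1*17934 = 1/(-56) - 17934 = -1/56 - 17934 = -1004305/56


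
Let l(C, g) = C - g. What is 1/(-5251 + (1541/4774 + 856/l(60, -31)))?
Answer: -62062/325283737 ≈ -0.00019079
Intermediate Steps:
1/(-5251 + (1541/4774 + 856/l(60, -31))) = 1/(-5251 + (1541/4774 + 856/(60 - 1*(-31)))) = 1/(-5251 + (1541*(1/4774) + 856/(60 + 31))) = 1/(-5251 + (1541/4774 + 856/91)) = 1/(-5251 + 603825/62062) = 1/(-325283737/62062) = -62062/325283737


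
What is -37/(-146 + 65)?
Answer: 37/81 ≈ 0.45679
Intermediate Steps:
-37/(-146 + 65) = -37/(-81) = -37*(-1/81) = 37/81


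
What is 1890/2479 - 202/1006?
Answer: 700291/1246937 ≈ 0.56161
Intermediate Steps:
1890/2479 - 202/1006 = 1890*(1/2479) - 202*1/1006 = 1890/2479 - 101/503 = 700291/1246937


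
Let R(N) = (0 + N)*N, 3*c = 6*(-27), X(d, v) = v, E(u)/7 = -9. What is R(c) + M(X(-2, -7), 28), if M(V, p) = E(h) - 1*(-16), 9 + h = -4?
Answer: 2869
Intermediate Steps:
h = -13 (h = -9 - 4 = -13)
E(u) = -63 (E(u) = 7*(-9) = -63)
M(V, p) = -47 (M(V, p) = -63 - 1*(-16) = -63 + 16 = -47)
c = -54 (c = (6*(-27))/3 = (⅓)*(-162) = -54)
R(N) = N² (R(N) = N*N = N²)
R(c) + M(X(-2, -7), 28) = (-54)² - 47 = 2916 - 47 = 2869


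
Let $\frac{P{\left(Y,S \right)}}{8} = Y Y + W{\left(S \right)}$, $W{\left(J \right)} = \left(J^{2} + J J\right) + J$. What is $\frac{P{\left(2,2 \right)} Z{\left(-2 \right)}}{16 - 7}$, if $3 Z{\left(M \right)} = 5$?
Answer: $\frac{560}{27} \approx 20.741$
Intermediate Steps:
$W{\left(J \right)} = J + 2 J^{2}$ ($W{\left(J \right)} = \left(J^{2} + J^{2}\right) + J = 2 J^{2} + J = J + 2 J^{2}$)
$Z{\left(M \right)} = \frac{5}{3}$ ($Z{\left(M \right)} = \frac{1}{3} \cdot 5 = \frac{5}{3}$)
$P{\left(Y,S \right)} = 8 Y^{2} + 8 S \left(1 + 2 S\right)$ ($P{\left(Y,S \right)} = 8 \left(Y Y + S \left(1 + 2 S\right)\right) = 8 \left(Y^{2} + S \left(1 + 2 S\right)\right) = 8 Y^{2} + 8 S \left(1 + 2 S\right)$)
$\frac{P{\left(2,2 \right)} Z{\left(-2 \right)}}{16 - 7} = \frac{\left(8 \cdot 2^{2} + 8 \cdot 2 \left(1 + 2 \cdot 2\right)\right) \frac{5}{3}}{16 - 7} = \frac{\left(8 \cdot 4 + 8 \cdot 2 \left(1 + 4\right)\right) \frac{5}{3}}{9} = \left(32 + 8 \cdot 2 \cdot 5\right) \frac{5}{3} \cdot \frac{1}{9} = \left(32 + 80\right) \frac{5}{3} \cdot \frac{1}{9} = 112 \cdot \frac{5}{3} \cdot \frac{1}{9} = \frac{560}{3} \cdot \frac{1}{9} = \frac{560}{27}$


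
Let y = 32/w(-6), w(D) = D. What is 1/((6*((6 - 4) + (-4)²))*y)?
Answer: -1/576 ≈ -0.0017361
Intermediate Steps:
y = -16/3 (y = 32/(-6) = 32*(-⅙) = -16/3 ≈ -5.3333)
1/((6*((6 - 4) + (-4)²))*y) = 1/((6*((6 - 4) + (-4)²))*(-16/3)) = 1/((6*(2 + 16))*(-16/3)) = 1/((6*18)*(-16/3)) = 1/(108*(-16/3)) = 1/(-576) = -1/576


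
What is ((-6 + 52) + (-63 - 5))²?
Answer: 484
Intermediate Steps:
((-6 + 52) + (-63 - 5))² = (46 - 68)² = (-22)² = 484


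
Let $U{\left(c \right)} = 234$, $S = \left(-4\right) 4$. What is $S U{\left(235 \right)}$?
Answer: $-3744$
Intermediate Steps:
$S = -16$
$S U{\left(235 \right)} = \left(-16\right) 234 = -3744$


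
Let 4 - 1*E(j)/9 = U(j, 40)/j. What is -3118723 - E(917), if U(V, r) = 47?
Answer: -2859901580/917 ≈ -3.1188e+6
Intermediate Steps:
E(j) = 36 - 423/j
-3118723 - E(917) = -3118723 - (36 - 423/917) = -3118723 - 1*32589/917 = -3118723 - 32589/917 = -2859901580/917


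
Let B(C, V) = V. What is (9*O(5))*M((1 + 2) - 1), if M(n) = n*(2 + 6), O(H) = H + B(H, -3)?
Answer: 288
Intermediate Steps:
O(H) = -3 + H (O(H) = H - 3 = -3 + H)
M(n) = 8*n (M(n) = n*8 = 8*n)
(9*O(5))*M((1 + 2) - 1) = (9*(-3 + 5))*(8*((1 + 2) - 1)) = (9*2)*(8*(3 - 1)) = 18*(8*2) = 18*16 = 288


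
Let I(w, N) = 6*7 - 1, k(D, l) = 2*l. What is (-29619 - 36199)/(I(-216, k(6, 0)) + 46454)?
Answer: -65818/46495 ≈ -1.4156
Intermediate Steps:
I(w, N) = 41 (I(w, N) = 42 - 1 = 41)
(-29619 - 36199)/(I(-216, k(6, 0)) + 46454) = (-29619 - 36199)/(41 + 46454) = -65818/46495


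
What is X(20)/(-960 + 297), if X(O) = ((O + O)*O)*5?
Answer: -4000/663 ≈ -6.0332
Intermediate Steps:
X(O) = 10*O² (X(O) = ((2*O)*O)*5 = (2*O²)*5 = 10*O²)
X(20)/(-960 + 297) = (10*20²)/(-960 + 297) = (10*400)/(-663) = 4000*(-1/663) = -4000/663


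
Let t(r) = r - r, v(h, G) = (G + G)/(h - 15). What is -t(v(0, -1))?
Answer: 0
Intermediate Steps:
v(h, G) = 2*G/(-15 + h) (v(h, G) = (2*G)/(-15 + h) = 2*G/(-15 + h))
t(r) = 0
-t(v(0, -1)) = -1*0 = 0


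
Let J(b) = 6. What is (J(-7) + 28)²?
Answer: 1156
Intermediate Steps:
(J(-7) + 28)² = (6 + 28)² = 34² = 1156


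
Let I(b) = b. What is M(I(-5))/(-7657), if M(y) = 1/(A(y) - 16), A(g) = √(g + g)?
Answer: 8/1018381 + I*√10/2036762 ≈ 7.8556e-6 + 1.5526e-6*I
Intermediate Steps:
A(g) = √2*√g (A(g) = √(2*g) = √2*√g)
M(y) = 1/(-16 + √2*√y) (M(y) = 1/(√2*√y - 16) = 1/(-16 + √2*√y))
M(I(-5))/(-7657) = 1/(-16 + √2*√(-5)*(-7657)) = -1/7657/(-16 + √2*(I*√5)) = -1/7657/(-16 + I*√10) = -1/(7657*(-16 + I*√10))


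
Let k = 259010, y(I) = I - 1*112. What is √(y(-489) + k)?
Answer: √258409 ≈ 508.34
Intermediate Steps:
y(I) = -112 + I (y(I) = I - 112 = -112 + I)
√(y(-489) + k) = √((-112 - 489) + 259010) = √(-601 + 259010) = √258409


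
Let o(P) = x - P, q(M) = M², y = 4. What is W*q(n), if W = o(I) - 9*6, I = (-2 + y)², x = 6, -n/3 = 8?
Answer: -29952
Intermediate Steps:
n = -24 (n = -3*8 = -24)
I = 4 (I = (-2 + 4)² = 2² = 4)
o(P) = 6 - P
W = -52 (W = (6 - 1*4) - 9*6 = (6 - 4) - 54 = 2 - 54 = -52)
W*q(n) = -52*(-24)² = -52*576 = -29952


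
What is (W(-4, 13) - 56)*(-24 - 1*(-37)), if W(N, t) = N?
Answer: -780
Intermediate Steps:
(W(-4, 13) - 56)*(-24 - 1*(-37)) = (-4 - 56)*(-24 - 1*(-37)) = -60*(-24 + 37) = -60*13 = -780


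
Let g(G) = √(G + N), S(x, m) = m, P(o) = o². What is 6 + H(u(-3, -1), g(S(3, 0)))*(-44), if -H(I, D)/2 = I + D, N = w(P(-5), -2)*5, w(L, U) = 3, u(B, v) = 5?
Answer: 446 + 88*√15 ≈ 786.82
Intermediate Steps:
N = 15 (N = 3*5 = 15)
g(G) = √(15 + G) (g(G) = √(G + 15) = √(15 + G))
H(I, D) = -2*D - 2*I (H(I, D) = -2*(I + D) = -2*(D + I) = -2*D - 2*I)
6 + H(u(-3, -1), g(S(3, 0)))*(-44) = 6 + (-2*√(15 + 0) - 2*5)*(-44) = 6 + (-2*√15 - 10)*(-44) = 6 + (-10 - 2*√15)*(-44) = 6 + (440 + 88*√15) = 446 + 88*√15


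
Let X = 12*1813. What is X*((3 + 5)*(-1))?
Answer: -174048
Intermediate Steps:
X = 21756
X*((3 + 5)*(-1)) = 21756*((3 + 5)*(-1)) = 21756*(8*(-1)) = 21756*(-8) = -174048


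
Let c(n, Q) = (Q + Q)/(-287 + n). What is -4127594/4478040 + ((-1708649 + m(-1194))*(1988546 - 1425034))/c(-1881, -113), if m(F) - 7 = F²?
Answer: -387066929194401602021/253009260 ≈ -1.5299e+12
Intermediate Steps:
c(n, Q) = 2*Q/(-287 + n) (c(n, Q) = (2*Q)/(-287 + n) = 2*Q/(-287 + n))
m(F) = 7 + F²
-4127594/4478040 + ((-1708649 + m(-1194))*(1988546 - 1425034))/c(-1881, -113) = -4127594/4478040 + ((-1708649 + (7 + (-1194)²))*(1988546 - 1425034))/((2*(-113)/(-287 - 1881))) = -4127594*1/4478040 + ((-1708649 + (7 + 1425636))*563512)/((2*(-113)/(-2168))) = -2063797/2239020 + ((-1708649 + 1425643)*563512)/((2*(-113)*(-1/2168))) = -2063797/2239020 + (-283006*563512)/(113/1084) = -2063797/2239020 - 159477277072*1084/113 = -2063797/2239020 - 172873368346048/113 = -387066929194401602021/253009260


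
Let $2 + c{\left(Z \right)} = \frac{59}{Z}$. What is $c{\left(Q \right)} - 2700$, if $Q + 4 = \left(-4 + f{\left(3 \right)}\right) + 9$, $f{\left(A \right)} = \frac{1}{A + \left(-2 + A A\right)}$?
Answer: $- \frac{29132}{11} \approx -2648.4$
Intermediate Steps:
$f{\left(A \right)} = \frac{1}{-2 + A + A^{2}}$ ($f{\left(A \right)} = \frac{1}{A + \left(-2 + A^{2}\right)} = \frac{1}{-2 + A + A^{2}}$)
$Q = \frac{11}{10}$ ($Q = -4 + \left(\left(-4 + \frac{1}{-2 + 3 + 3^{2}}\right) + 9\right) = -4 + \left(\left(-4 + \frac{1}{-2 + 3 + 9}\right) + 9\right) = -4 + \left(\left(-4 + \frac{1}{10}\right) + 9\right) = -4 + \left(- \frac{39}{10} + 9\right) = -4 + \frac{51}{10} = \frac{11}{10} \approx 1.1$)
$c{\left(Z \right)} = -2 + \frac{59}{Z}$
$c{\left(Q \right)} - 2700 = \left(-2 + \frac{59}{\frac{11}{10}}\right) - 2700 = \left(-2 + 59 \cdot \frac{10}{11}\right) - 2700 = \left(-2 + \frac{590}{11}\right) - 2700 = \frac{568}{11} - 2700 = - \frac{29132}{11}$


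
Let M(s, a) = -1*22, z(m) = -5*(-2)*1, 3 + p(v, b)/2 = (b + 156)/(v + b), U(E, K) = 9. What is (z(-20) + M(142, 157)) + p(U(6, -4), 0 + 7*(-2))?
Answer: -374/5 ≈ -74.800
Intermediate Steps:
p(v, b) = -6 + 2*(156 + b)/(b + v) (p(v, b) = -6 + 2*((b + 156)/(v + b)) = -6 + 2*((156 + b)/(b + v)) = -6 + 2*(156 + b)/(b + v))
z(m) = 10 (z(m) = 10*1 = 10)
M(s, a) = -22
(z(-20) + M(142, 157)) + p(U(6, -4), 0 + 7*(-2)) = (10 - 22) + 2*(156 - 3*9 - 2*(0 + 7*(-2)))/((0 + 7*(-2)) + 9) = -12 + 2*(156 - 27 - 2*(0 - 14))/((0 - 14) + 9) = -12 + 2*(156 - 27 - 2*(-14))/(-14 + 9) = -12 + 2*(156 - 27 + 28)/(-5) = -12 + 2*(-⅕)*157 = -12 - 314/5 = -374/5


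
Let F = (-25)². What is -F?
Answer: -625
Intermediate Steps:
F = 625
-F = -1*625 = -625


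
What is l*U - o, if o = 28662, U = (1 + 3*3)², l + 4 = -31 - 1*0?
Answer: -32162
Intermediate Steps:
l = -35 (l = -4 + (-31 - 1*0) = -4 + (-31 + 0) = -4 - 31 = -35)
U = 100 (U = (1 + 9)² = 10² = 100)
l*U - o = -35*100 - 1*28662 = -3500 - 28662 = -32162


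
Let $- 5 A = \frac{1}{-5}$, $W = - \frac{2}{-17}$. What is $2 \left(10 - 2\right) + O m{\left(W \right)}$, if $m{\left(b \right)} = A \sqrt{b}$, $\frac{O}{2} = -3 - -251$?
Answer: $16 + \frac{496 \sqrt{34}}{425} \approx 22.805$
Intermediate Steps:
$O = 496$ ($O = 2 \left(-3 - -251\right) = 2 \left(-3 + 251\right) = 2 \cdot 248 = 496$)
$W = \frac{2}{17}$ ($W = \left(-2\right) \left(- \frac{1}{17}\right) = \frac{2}{17} \approx 0.11765$)
$A = \frac{1}{25}$ ($A = - \frac{1}{5 \left(-5\right)} = \left(- \frac{1}{5}\right) \left(- \frac{1}{5}\right) = \frac{1}{25} \approx 0.04$)
$m{\left(b \right)} = \frac{\sqrt{b}}{25}$
$2 \left(10 - 2\right) + O m{\left(W \right)} = 2 \left(10 - 2\right) + 496 \frac{\sqrt{\frac{2}{17}}}{25} = 2 \cdot 8 + 496 \frac{\frac{1}{17} \sqrt{34}}{25} = 16 + 496 \frac{\sqrt{34}}{425} = 16 + \frac{496 \sqrt{34}}{425}$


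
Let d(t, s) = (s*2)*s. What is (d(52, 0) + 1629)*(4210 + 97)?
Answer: 7016103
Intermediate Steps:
d(t, s) = 2*s² (d(t, s) = (2*s)*s = 2*s²)
(d(52, 0) + 1629)*(4210 + 97) = (2*0² + 1629)*(4210 + 97) = (2*0 + 1629)*4307 = (0 + 1629)*4307 = 1629*4307 = 7016103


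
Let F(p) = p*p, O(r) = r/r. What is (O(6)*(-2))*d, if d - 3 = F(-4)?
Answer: -38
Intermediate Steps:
O(r) = 1
F(p) = p²
d = 19 (d = 3 + (-4)² = 3 + 16 = 19)
(O(6)*(-2))*d = (1*(-2))*19 = -2*19 = -38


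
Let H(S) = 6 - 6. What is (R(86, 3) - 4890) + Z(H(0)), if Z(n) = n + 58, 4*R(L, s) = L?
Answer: -9621/2 ≈ -4810.5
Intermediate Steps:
R(L, s) = L/4
H(S) = 0
Z(n) = 58 + n
(R(86, 3) - 4890) + Z(H(0)) = ((¼)*86 - 4890) + (58 + 0) = (43/2 - 4890) + 58 = -9737/2 + 58 = -9621/2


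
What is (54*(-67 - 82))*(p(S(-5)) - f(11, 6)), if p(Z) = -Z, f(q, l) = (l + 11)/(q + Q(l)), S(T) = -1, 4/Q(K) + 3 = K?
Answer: 112644/37 ≈ 3044.4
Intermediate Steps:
Q(K) = 4/(-3 + K)
f(q, l) = (11 + l)/(q + 4/(-3 + l)) (f(q, l) = (l + 11)/(q + 4/(-3 + l)) = (11 + l)/(q + 4/(-3 + l)))
(54*(-67 - 82))*(p(S(-5)) - f(11, 6)) = (54*(-67 - 82))*(-1*(-1) - (-3 + 6)*(11 + 6)/(4 + 11*(-3 + 6))) = (54*(-149))*(1 - 3*17/(4 + 11*3)) = -8046*(1 - 3*17/(4 + 33)) = -8046*(1 - 3*17/37) = -8046*(1 - 1*51/37) = -8046*(1 - 51/37) = -8046*(-14/37) = 112644/37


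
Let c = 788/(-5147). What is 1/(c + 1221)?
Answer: 5147/6283699 ≈ 0.00081910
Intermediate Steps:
c = -788/5147 (c = 788*(-1/5147) = -788/5147 ≈ -0.15310)
1/(c + 1221) = 1/(-788/5147 + 1221) = 1/(6283699/5147) = 5147/6283699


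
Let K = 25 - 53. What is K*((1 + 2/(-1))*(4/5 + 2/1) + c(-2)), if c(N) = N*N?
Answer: -168/5 ≈ -33.600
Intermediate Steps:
c(N) = N²
K = -28
K*((1 + 2/(-1))*(4/5 + 2/1) + c(-2)) = -28*((1 + 2/(-1))*(4/5 + 2/1) + (-2)²) = -28*((1 + 2*(-1))*(4*(⅕) + 2*1) + 4) = -28*((1 - 2)*(⅘ + 2) + 4) = -28*(-1*14/5 + 4) = -28*(-14/5 + 4) = -28*6/5 = -168/5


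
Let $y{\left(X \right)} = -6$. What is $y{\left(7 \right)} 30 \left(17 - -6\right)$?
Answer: $-4140$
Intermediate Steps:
$y{\left(7 \right)} 30 \left(17 - -6\right) = \left(-6\right) 30 \left(17 - -6\right) = - 180 \left(17 + 6\right) = \left(-180\right) 23 = -4140$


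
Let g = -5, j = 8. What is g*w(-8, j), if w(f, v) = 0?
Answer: 0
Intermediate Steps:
g*w(-8, j) = -5*0 = 0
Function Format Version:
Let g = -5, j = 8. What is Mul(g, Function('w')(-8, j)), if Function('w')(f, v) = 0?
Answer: 0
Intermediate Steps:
Mul(g, Function('w')(-8, j)) = Mul(-5, 0) = 0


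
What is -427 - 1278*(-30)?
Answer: 37913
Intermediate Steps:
-427 - 1278*(-30) = -427 - 213*(-180) = -427 + 38340 = 37913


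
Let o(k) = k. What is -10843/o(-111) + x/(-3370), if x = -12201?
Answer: 37895221/374070 ≈ 101.31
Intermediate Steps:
-10843/o(-111) + x/(-3370) = -10843/(-111) - 12201/(-3370) = -10843*(-1/111) - 12201*(-1/3370) = 10843/111 + 12201/3370 = 37895221/374070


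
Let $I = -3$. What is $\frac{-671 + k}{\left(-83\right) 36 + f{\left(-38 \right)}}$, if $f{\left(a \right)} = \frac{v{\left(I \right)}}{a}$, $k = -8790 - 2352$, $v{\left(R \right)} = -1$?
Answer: $\frac{448894}{113543} \approx 3.9535$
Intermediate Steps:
$k = -11142$ ($k = -8790 - 2352 = -11142$)
$f{\left(a \right)} = - \frac{1}{a}$
$\frac{-671 + k}{\left(-83\right) 36 + f{\left(-38 \right)}} = \frac{-671 - 11142}{\left(-83\right) 36 - \frac{1}{-38}} = - \frac{11813}{-2988 - - \frac{1}{38}} = - \frac{11813}{-2988 + \frac{1}{38}} = - \frac{11813}{- \frac{113543}{38}} = \left(-11813\right) \left(- \frac{38}{113543}\right) = \frac{448894}{113543}$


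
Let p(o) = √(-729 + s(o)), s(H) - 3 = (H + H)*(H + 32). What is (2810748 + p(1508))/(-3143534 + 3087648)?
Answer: -1405374/27943 - √4643914/55886 ≈ -50.333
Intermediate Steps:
s(H) = 3 + 2*H*(32 + H) (s(H) = 3 + (H + H)*(H + 32) = 3 + (2*H)*(32 + H) = 3 + 2*H*(32 + H))
p(o) = √(-726 + 2*o² + 64*o) (p(o) = √(-729 + (3 + 2*o² + 64*o)) = √(-726 + 2*o² + 64*o))
(2810748 + p(1508))/(-3143534 + 3087648) = (2810748 + √(-726 + 2*1508² + 64*1508))/(-3143534 + 3087648) = (2810748 + √(-726 + 2*2274064 + 96512))/(-55886) = (2810748 + √(-726 + 4548128 + 96512))*(-1/55886) = (2810748 + √4643914)*(-1/55886) = -1405374/27943 - √4643914/55886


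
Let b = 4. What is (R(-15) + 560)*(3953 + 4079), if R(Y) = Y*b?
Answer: 4016000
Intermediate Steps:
R(Y) = 4*Y (R(Y) = Y*4 = 4*Y)
(R(-15) + 560)*(3953 + 4079) = (4*(-15) + 560)*(3953 + 4079) = (-60 + 560)*8032 = 500*8032 = 4016000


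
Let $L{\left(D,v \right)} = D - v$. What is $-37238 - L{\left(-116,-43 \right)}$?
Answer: $-37165$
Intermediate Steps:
$-37238 - L{\left(-116,-43 \right)} = -37238 - \left(-116 - -43\right) = -37238 - \left(-116 + 43\right) = -37238 - -73 = -37238 + 73 = -37165$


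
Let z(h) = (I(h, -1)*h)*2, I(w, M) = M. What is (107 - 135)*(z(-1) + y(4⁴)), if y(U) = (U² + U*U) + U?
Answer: -3677240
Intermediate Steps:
z(h) = -2*h (z(h) = -h*2 = -2*h)
y(U) = U + 2*U² (y(U) = (U² + U²) + U = 2*U² + U = U + 2*U²)
(107 - 135)*(z(-1) + y(4⁴)) = (107 - 135)*(-2*(-1) + 4⁴*(1 + 2*4⁴)) = -28*(2 + 256*(1 + 2*256)) = -28*(2 + 256*(1 + 512)) = -28*(2 + 256*513) = -28*(2 + 131328) = -28*131330 = -3677240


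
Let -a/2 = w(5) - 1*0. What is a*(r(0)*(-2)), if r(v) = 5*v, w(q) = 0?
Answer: 0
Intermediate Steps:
a = 0 (a = -2*(0 - 1*0) = -2*(0 + 0) = -2*0 = 0)
a*(r(0)*(-2)) = 0*((5*0)*(-2)) = 0*(0*(-2)) = 0*0 = 0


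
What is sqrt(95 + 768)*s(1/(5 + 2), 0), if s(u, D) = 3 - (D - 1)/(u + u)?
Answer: 13*sqrt(863)/2 ≈ 190.95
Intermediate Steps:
s(u, D) = 3 - (-1 + D)/(2*u)
sqrt(95 + 768)*s(1/(5 + 2), 0) = sqrt(95 + 768)*((1 - 1*0 + 6/(5 + 2))/(2*(1/(5 + 2)))) = sqrt(863)*((1 + 0 + 6/7)/(2*(1/7))) = sqrt(863)*((1 + 0 + 6*(1/7))/(2*(1/7))) = sqrt(863)*((1/2)*7*(1 + 0 + 6/7)) = sqrt(863)*((1/2)*7*(13/7)) = sqrt(863)*(13/2) = 13*sqrt(863)/2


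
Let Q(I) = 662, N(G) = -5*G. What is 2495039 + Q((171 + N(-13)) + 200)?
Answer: 2495701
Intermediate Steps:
2495039 + Q((171 + N(-13)) + 200) = 2495039 + 662 = 2495701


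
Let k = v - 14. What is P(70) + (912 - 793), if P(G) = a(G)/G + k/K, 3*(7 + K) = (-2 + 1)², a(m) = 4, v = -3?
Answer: 3405/28 ≈ 121.61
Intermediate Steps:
k = -17 (k = -3 - 14 = -17)
K = -20/3 (K = -7 + (-2 + 1)²/3 = -7 + (⅓)*(-1)² = -7 + (⅓)*1 = -7 + ⅓ = -20/3 ≈ -6.6667)
P(G) = 51/20 + 4/G (P(G) = 4/G - 17/(-20/3) = 4/G - 17*(-3/20) = 4/G + 51/20 = 51/20 + 4/G)
P(70) + (912 - 793) = (51/20 + 4/70) + (912 - 793) = (51/20 + 4*(1/70)) + 119 = (51/20 + 2/35) + 119 = 73/28 + 119 = 3405/28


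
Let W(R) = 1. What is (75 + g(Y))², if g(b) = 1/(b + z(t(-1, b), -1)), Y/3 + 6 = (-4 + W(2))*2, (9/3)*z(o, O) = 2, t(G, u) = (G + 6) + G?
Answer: 63154809/11236 ≈ 5620.8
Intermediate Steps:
t(G, u) = 6 + 2*G (t(G, u) = (6 + G) + G = 6 + 2*G)
z(o, O) = ⅔ (z(o, O) = (⅓)*2 = ⅔)
Y = -36 (Y = -18 + 3*((-4 + 1)*2) = -18 + 3*(-3*2) = -18 + 3*(-6) = -18 - 18 = -36)
g(b) = 1/(⅔ + b) (g(b) = 1/(b + ⅔) = 1/(⅔ + b))
(75 + g(Y))² = (75 + 3/(2 + 3*(-36)))² = (75 + 3/(2 - 108))² = (75 + 3/(-106))² = (75 + 3*(-1/106))² = (75 - 3/106)² = (7947/106)² = 63154809/11236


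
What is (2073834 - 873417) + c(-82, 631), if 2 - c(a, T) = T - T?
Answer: 1200419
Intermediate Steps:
c(a, T) = 2 (c(a, T) = 2 - (T - T) = 2 - 1*0 = 2 + 0 = 2)
(2073834 - 873417) + c(-82, 631) = (2073834 - 873417) + 2 = 1200417 + 2 = 1200419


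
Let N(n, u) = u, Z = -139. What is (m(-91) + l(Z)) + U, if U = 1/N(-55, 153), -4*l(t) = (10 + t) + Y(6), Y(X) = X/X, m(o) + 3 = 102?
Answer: 20044/153 ≈ 131.01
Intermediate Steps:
m(o) = 99 (m(o) = -3 + 102 = 99)
Y(X) = 1
l(t) = -11/4 - t/4 (l(t) = -((10 + t) + 1)/4 = -(11 + t)/4 = -11/4 - t/4)
U = 1/153 ≈ 0.0065359
(m(-91) + l(Z)) + U = (99 + (-11/4 - ¼*(-139))) + 1/153 = (99 + (-11/4 + 139/4)) + 1/153 = (99 + 32) + 1/153 = 131 + 1/153 = 20044/153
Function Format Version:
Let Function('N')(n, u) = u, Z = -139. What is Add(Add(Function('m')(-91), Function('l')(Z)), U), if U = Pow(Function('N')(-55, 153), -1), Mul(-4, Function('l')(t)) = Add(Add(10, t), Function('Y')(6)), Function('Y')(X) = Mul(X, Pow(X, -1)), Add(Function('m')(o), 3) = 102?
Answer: Rational(20044, 153) ≈ 131.01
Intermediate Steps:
Function('m')(o) = 99 (Function('m')(o) = Add(-3, 102) = 99)
Function('Y')(X) = 1
Function('l')(t) = Add(Rational(-11, 4), Mul(Rational(-1, 4), t)) (Function('l')(t) = Mul(Rational(-1, 4), Add(Add(10, t), 1)) = Mul(Rational(-1, 4), Add(11, t)) = Add(Rational(-11, 4), Mul(Rational(-1, 4), t)))
U = Rational(1, 153) (U = Pow(153, -1) = Rational(1, 153) ≈ 0.0065359)
Add(Add(Function('m')(-91), Function('l')(Z)), U) = Add(Add(99, Add(Rational(-11, 4), Mul(Rational(-1, 4), -139))), Rational(1, 153)) = Add(Add(99, Add(Rational(-11, 4), Rational(139, 4))), Rational(1, 153)) = Add(Add(99, 32), Rational(1, 153)) = Add(131, Rational(1, 153)) = Rational(20044, 153)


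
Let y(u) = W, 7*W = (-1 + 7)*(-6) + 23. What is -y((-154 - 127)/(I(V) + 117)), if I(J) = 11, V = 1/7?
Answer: 13/7 ≈ 1.8571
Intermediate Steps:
V = ⅐ ≈ 0.14286
W = -13/7 (W = ((-1 + 7)*(-6) + 23)/7 = (6*(-6) + 23)/7 = (-36 + 23)/7 = (⅐)*(-13) = -13/7 ≈ -1.8571)
y(u) = -13/7
-y((-154 - 127)/(I(V) + 117)) = -1*(-13/7) = 13/7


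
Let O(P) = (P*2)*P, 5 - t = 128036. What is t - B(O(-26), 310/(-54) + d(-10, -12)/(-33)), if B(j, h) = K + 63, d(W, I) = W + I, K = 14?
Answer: -128108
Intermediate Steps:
t = -128031 (t = 5 - 1*128036 = 5 - 128036 = -128031)
O(P) = 2*P**2 (O(P) = (2*P)*P = 2*P**2)
d(W, I) = I + W
B(j, h) = 77 (B(j, h) = 14 + 63 = 77)
t - B(O(-26), 310/(-54) + d(-10, -12)/(-33)) = -128031 - 1*77 = -128031 - 77 = -128108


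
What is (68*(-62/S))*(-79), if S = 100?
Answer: 83266/25 ≈ 3330.6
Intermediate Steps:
(68*(-62/S))*(-79) = (68*(-62/100))*(-79) = (68*(-62*1/100))*(-79) = (68*(-31/50))*(-79) = -1054/25*(-79) = 83266/25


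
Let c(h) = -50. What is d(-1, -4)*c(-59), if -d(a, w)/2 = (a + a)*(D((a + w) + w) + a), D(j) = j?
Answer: 2000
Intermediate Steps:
d(a, w) = -4*a*(2*a + 2*w) (d(a, w) = -2*(a + a)*(((a + w) + w) + a) = -2*2*a*((a + 2*w) + a) = -2*2*a*(2*a + 2*w) = -4*a*(2*a + 2*w))
d(-1, -4)*c(-59) = -8*(-1)*(-1 - 4)*(-50) = -8*(-1)*(-5)*(-50) = -40*(-50) = 2000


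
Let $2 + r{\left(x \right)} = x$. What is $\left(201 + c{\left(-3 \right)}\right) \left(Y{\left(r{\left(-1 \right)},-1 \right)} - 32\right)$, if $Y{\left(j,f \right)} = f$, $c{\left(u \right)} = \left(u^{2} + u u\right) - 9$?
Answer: $-6930$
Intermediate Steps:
$r{\left(x \right)} = -2 + x$
$c{\left(u \right)} = -9 + 2 u^{2}$ ($c{\left(u \right)} = \left(u^{2} + u^{2}\right) - 9 = 2 u^{2} - 9 = -9 + 2 u^{2}$)
$\left(201 + c{\left(-3 \right)}\right) \left(Y{\left(r{\left(-1 \right)},-1 \right)} - 32\right) = \left(201 - \left(9 - 2 \left(-3\right)^{2}\right)\right) \left(-1 - 32\right) = \left(201 + \left(-9 + 2 \cdot 9\right)\right) \left(-33\right) = \left(201 + \left(-9 + 18\right)\right) \left(-33\right) = \left(201 + 9\right) \left(-33\right) = 210 \left(-33\right) = -6930$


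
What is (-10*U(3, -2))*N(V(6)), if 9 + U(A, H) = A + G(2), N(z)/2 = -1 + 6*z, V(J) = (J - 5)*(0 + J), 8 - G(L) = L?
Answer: 0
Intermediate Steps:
G(L) = 8 - L
V(J) = J*(-5 + J) (V(J) = (-5 + J)*J = J*(-5 + J))
N(z) = -2 + 12*z (N(z) = 2*(-1 + 6*z) = -2 + 12*z)
U(A, H) = -3 + A (U(A, H) = -9 + (A + (8 - 1*2)) = -9 + (A + (8 - 2)) = -9 + (A + 6) = -9 + (6 + A) = -3 + A)
(-10*U(3, -2))*N(V(6)) = (-10*(-3 + 3))*(-2 + 12*(6*(-5 + 6))) = (-10*0)*(-2 + 12*(6*1)) = 0*(-2 + 12*6) = 0*(-2 + 72) = 0*70 = 0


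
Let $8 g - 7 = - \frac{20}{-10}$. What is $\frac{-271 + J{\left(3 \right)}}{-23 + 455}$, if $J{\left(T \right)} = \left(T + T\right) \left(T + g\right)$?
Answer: $- \frac{985}{1728} \approx -0.57002$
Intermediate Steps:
$g = \frac{9}{8}$ ($g = \frac{7}{8} + \frac{\left(-20\right) \frac{1}{-10}}{8} = \frac{7}{8} + \frac{\left(-20\right) \left(- \frac{1}{10}\right)}{8} = \frac{7}{8} + \frac{1}{8} \cdot 2 = \frac{7}{8} + \frac{1}{4} = \frac{9}{8} \approx 1.125$)
$J{\left(T \right)} = 2 T \left(\frac{9}{8} + T\right)$ ($J{\left(T \right)} = \left(T + T\right) \left(T + \frac{9}{8}\right) = 2 T \left(\frac{9}{8} + T\right)$)
$\frac{-271 + J{\left(3 \right)}}{-23 + 455} = \frac{-271 + \frac{1}{4} \cdot 3 \left(9 + 8 \cdot 3\right)}{-23 + 455} = \frac{-271 + \frac{1}{4} \cdot 3 \left(9 + 24\right)}{432} = \left(-271 + \frac{1}{4} \cdot 3 \cdot 33\right) \frac{1}{432} = \left(-271 + \frac{99}{4}\right) \frac{1}{432} = \left(- \frac{985}{4}\right) \frac{1}{432} = - \frac{985}{1728}$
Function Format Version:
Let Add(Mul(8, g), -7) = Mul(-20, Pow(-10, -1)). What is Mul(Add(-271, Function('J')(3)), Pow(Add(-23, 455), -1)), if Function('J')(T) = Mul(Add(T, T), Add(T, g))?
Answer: Rational(-985, 1728) ≈ -0.57002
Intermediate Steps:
g = Rational(9, 8) (g = Add(Rational(7, 8), Mul(Rational(1, 8), Mul(-20, Pow(-10, -1)))) = Add(Rational(7, 8), Mul(Rational(1, 8), Mul(-20, Rational(-1, 10)))) = Add(Rational(7, 8), Mul(Rational(1, 8), 2)) = Add(Rational(7, 8), Rational(1, 4)) = Rational(9, 8) ≈ 1.1250)
Function('J')(T) = Mul(2, T, Add(Rational(9, 8), T)) (Function('J')(T) = Mul(Add(T, T), Add(T, Rational(9, 8))) = Mul(Mul(2, T), Add(Rational(9, 8), T)) = Mul(2, T, Add(Rational(9, 8), T)))
Mul(Add(-271, Function('J')(3)), Pow(Add(-23, 455), -1)) = Mul(Add(-271, Mul(Rational(1, 4), 3, Add(9, Mul(8, 3)))), Pow(Add(-23, 455), -1)) = Mul(Add(-271, Mul(Rational(1, 4), 3, Add(9, 24))), Pow(432, -1)) = Mul(Add(-271, Mul(Rational(1, 4), 3, 33)), Rational(1, 432)) = Mul(Add(-271, Rational(99, 4)), Rational(1, 432)) = Mul(Rational(-985, 4), Rational(1, 432)) = Rational(-985, 1728)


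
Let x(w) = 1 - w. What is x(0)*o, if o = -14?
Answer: -14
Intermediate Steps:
x(0)*o = (1 - 1*0)*(-14) = (1 + 0)*(-14) = 1*(-14) = -14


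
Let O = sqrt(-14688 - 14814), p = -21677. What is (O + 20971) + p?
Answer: -706 + 3*I*sqrt(3278) ≈ -706.0 + 171.76*I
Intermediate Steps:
O = 3*I*sqrt(3278) (O = sqrt(-29502) = 3*I*sqrt(3278) ≈ 171.76*I)
(O + 20971) + p = (3*I*sqrt(3278) + 20971) - 21677 = (20971 + 3*I*sqrt(3278)) - 21677 = -706 + 3*I*sqrt(3278)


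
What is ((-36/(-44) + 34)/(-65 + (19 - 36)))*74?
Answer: -14171/451 ≈ -31.421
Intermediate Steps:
((-36/(-44) + 34)/(-65 + (19 - 36)))*74 = ((-36*(-1/44) + 34)/(-65 - 17))*74 = ((9/11 + 34)/(-82))*74 = ((383/11)*(-1/82))*74 = -383/902*74 = -14171/451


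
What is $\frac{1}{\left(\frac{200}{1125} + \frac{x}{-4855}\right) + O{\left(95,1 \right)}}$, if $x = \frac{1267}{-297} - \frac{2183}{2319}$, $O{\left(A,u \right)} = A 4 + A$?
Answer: $\frac{222923151}{105928366609} \approx 0.0021045$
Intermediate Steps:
$O{\left(A,u \right)} = 5 A$ ($O{\left(A,u \right)} = 4 A + A = 5 A$)
$x = - \frac{1195508}{229581}$ ($x = 1267 \left(- \frac{1}{297}\right) - \frac{2183}{2319} = - \frac{1267}{297} - \frac{2183}{2319} = - \frac{1195508}{229581} \approx -5.2073$)
$\frac{1}{\left(\frac{200}{1125} + \frac{x}{-4855}\right) + O{\left(95,1 \right)}} = \frac{1}{\left(\frac{200}{1125} - \frac{1195508}{229581 \left(-4855\right)}\right) + 5 \cdot 95} = \frac{1}{\left(200 \cdot \frac{1}{1125} - - \frac{1195508}{1114615755}\right) + 475} = \frac{1}{\left(\frac{8}{45} + \frac{1195508}{1114615755}\right) + 475} = \frac{1}{\frac{39869884}{222923151} + 475} = \frac{1}{\frac{105928366609}{222923151}} = \frac{222923151}{105928366609}$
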